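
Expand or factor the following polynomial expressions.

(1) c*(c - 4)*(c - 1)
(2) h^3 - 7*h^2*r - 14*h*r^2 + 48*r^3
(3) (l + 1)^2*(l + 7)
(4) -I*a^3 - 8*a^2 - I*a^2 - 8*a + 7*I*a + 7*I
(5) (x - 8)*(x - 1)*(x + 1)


(1) = c^3 - 5*c^2 + 4*c
(2) = (h - 8*r)*(h - 2*r)*(h + 3*r)
(3) = l^3 + 9*l^2 + 15*l + 7
(4) = (a - 7*I)*(a - I)*(-I*a - I)
(5) = x^3 - 8*x^2 - x + 8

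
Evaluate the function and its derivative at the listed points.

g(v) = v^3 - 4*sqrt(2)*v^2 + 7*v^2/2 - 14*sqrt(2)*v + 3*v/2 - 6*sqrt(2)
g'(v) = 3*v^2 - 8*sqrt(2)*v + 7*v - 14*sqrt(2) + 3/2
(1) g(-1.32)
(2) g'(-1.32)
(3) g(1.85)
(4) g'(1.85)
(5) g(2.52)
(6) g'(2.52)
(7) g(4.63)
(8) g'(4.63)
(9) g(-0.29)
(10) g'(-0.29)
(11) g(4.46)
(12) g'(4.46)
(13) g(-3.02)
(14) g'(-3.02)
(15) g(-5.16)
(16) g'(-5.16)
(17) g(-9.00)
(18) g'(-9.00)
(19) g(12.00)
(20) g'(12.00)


(1) = 9.61
(2) = -7.38
(3) = -43.39
(4) = -16.01
(5) = -52.29
(6) = -10.12
(7) = -40.19
(8) = 26.04
(9) = -3.38
(10) = -16.80
(11) = -44.29
(12) = 22.14
(13) = -0.44
(14) = 22.09
(15) = -108.88
(16) = 83.84
(17) = -747.50
(18) = 263.52
(19) = 1189.34
(20) = 361.94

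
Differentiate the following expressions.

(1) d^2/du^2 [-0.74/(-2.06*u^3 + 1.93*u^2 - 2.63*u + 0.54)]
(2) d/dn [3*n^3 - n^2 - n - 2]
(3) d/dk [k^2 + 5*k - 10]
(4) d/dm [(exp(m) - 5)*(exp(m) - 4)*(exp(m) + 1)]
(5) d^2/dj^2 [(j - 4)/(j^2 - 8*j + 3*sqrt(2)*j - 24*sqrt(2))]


(1) = ((2.8564 - 9.1464*u)*(2.06*u^3 - 1.93*u^2 + 2.63*u - 0.54) + 0.74*(6.18*u^2 - 3.86*u + 2.63)*(12.36*u^2 - 7.72*u + 5.26))/(2.06*u^3 - 1.93*u^2 + 2.63*u - 0.54)^3
(2) = 9*n^2 - 2*n - 1
(3) = 2*k + 5
(4) = (3*exp(2*m) - 16*exp(m) + 11)*exp(m)
(5) = 2*((j - 4)*(2*j - 8 + 3*sqrt(2))^2 + 3*(-j - sqrt(2) + 4)*(j^2 - 8*j + 3*sqrt(2)*j - 24*sqrt(2)))/(j^2 - 8*j + 3*sqrt(2)*j - 24*sqrt(2))^3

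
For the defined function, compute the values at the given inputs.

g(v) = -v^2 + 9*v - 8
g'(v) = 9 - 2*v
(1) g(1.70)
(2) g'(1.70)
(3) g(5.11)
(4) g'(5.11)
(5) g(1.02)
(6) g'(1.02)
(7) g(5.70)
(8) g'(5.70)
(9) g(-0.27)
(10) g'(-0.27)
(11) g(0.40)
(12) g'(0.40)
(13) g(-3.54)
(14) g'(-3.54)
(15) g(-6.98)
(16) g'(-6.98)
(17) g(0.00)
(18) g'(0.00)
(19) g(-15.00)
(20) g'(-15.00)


(1) = 4.41
(2) = 5.60
(3) = 11.88
(4) = -1.22
(5) = 0.14
(6) = 6.96
(7) = 10.81
(8) = -2.40
(9) = -10.50
(10) = 9.54
(11) = -4.56
(12) = 8.20
(13) = -52.39
(14) = 16.08
(15) = -119.54
(16) = 22.96
(17) = -8.00
(18) = 9.00
(19) = -368.00
(20) = 39.00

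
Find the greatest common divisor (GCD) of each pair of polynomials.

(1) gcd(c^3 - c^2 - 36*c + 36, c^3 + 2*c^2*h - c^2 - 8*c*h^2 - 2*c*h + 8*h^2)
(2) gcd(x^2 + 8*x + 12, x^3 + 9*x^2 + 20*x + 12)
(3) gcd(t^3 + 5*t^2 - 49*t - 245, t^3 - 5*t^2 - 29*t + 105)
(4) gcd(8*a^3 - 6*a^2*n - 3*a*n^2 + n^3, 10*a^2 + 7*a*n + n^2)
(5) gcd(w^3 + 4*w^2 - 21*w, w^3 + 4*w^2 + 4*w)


(1) = gcd((c - 6)*(c - 1)*(c + 6), (c - 1)*(c - 2*h)*(c + 4*h)) = c - 1
(2) = gcd((x + 2)*(x + 6), (x + 1)*(x + 2)*(x + 6)) = x^2 + 8*x + 12
(3) = t^2 - 2*t - 35
(4) = 2*a + n
(5) = gcd(w*(w - 3)*(w + 7), w*(w + 2)^2) = w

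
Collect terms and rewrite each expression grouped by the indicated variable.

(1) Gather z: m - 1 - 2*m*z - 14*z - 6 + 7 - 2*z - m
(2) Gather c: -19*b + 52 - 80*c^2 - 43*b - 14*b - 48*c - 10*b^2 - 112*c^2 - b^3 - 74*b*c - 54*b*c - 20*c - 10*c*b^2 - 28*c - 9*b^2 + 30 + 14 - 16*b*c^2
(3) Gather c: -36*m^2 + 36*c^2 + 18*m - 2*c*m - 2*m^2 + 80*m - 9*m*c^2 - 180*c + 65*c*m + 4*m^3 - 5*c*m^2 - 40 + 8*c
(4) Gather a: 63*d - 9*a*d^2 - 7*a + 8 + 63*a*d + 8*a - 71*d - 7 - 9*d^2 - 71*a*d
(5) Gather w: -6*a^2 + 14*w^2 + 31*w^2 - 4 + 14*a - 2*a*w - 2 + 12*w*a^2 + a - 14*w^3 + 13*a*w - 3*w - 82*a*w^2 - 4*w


(1) = z*(-2*m - 16)
(2) = -b^3 - 19*b^2 - 76*b + c^2*(-16*b - 192) + c*(-10*b^2 - 128*b - 96) + 96
(3) = c^2*(36 - 9*m) + c*(-5*m^2 + 63*m - 172) + 4*m^3 - 38*m^2 + 98*m - 40
(4) = a*(-9*d^2 - 8*d + 1) - 9*d^2 - 8*d + 1
(5) = -6*a^2 + 15*a - 14*w^3 + w^2*(45 - 82*a) + w*(12*a^2 + 11*a - 7) - 6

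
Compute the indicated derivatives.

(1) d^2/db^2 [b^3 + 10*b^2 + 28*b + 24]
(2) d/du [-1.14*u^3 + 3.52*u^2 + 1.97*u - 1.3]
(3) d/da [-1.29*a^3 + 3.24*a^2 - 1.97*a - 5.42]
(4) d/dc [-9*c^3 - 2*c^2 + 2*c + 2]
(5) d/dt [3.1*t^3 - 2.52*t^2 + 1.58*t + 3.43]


(1) = 6*b + 20
(2) = -3.42*u^2 + 7.04*u + 1.97
(3) = -3.87*a^2 + 6.48*a - 1.97
(4) = -27*c^2 - 4*c + 2
(5) = 9.3*t^2 - 5.04*t + 1.58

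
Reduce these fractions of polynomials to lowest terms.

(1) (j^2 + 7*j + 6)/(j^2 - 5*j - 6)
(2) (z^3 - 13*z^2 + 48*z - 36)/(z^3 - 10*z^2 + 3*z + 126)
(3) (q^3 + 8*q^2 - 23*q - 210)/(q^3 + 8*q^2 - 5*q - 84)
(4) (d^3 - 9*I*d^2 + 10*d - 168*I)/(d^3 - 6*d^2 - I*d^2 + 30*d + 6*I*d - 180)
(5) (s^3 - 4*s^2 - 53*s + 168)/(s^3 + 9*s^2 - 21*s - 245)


(1) = (j + 6)/(j - 6)
(2) = (z^2 - 7*z + 6)/(z^2 - 4*z - 21)
(3) = (q^2 + q - 30)/(q^2 + q - 12)
(4) = (d^2 - 3*I*d + 28)/(d^2 + d*(-6 + 5*I) - 30*I)
(5) = (s^2 - 11*s + 24)/(s^2 + 2*s - 35)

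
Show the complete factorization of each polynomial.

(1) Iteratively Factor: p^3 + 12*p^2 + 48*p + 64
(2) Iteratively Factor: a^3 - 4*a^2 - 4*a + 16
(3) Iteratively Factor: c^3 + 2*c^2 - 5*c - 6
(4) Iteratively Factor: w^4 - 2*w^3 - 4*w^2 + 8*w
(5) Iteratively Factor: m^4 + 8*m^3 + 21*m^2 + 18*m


(1) = (p + 4)*(p^2 + 8*p + 16) = (p + 4)^2*(p + 4)
(2) = (a + 2)*(a^2 - 6*a + 8) = (a - 2)*(a + 2)*(a - 4)
(3) = (c + 3)*(c^2 - c - 2) = (c + 1)*(c + 3)*(c - 2)
(4) = (w - 2)*(w^3 - 4*w) = (w - 2)^2*(w^2 + 2*w) = w*(w - 2)^2*(w + 2)
(5) = (m + 3)*(m^3 + 5*m^2 + 6*m) = m*(m + 3)*(m^2 + 5*m + 6) = m*(m + 3)^2*(m + 2)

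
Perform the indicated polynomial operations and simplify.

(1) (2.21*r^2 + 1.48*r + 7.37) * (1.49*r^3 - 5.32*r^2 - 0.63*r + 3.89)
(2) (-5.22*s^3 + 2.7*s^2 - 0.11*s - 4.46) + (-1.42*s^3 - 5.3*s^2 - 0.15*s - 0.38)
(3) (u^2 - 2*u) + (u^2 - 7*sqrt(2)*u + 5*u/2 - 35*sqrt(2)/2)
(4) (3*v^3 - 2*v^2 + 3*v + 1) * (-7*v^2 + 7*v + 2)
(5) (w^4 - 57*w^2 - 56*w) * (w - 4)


(1) = 3.2929*r^5 - 9.552*r^4 + 1.7154*r^3 - 31.5439*r^2 + 1.1141*r + 28.6693
(2) = -6.64*s^3 - 2.6*s^2 - 0.26*s - 4.84
(3) = 2*u^2 - 7*sqrt(2)*u + u/2 - 35*sqrt(2)/2
(4) = -21*v^5 + 35*v^4 - 29*v^3 + 10*v^2 + 13*v + 2
(5) = w^5 - 4*w^4 - 57*w^3 + 172*w^2 + 224*w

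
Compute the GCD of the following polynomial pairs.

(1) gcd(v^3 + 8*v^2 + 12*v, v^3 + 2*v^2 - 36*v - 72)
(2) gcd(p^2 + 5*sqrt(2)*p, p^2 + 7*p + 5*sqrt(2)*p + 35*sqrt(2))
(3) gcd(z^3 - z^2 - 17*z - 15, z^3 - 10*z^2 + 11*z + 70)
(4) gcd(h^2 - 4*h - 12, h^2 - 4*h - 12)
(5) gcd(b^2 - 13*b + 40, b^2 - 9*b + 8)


(1) = v^2 + 8*v + 12
(2) = gcd(p*(p + 5*sqrt(2)), (p + 7)*(p + 5*sqrt(2))) = p + 5*sqrt(2)
(3) = z - 5
(4) = h^2 - 4*h - 12
(5) = gcd((b - 8)*(b - 5), (b - 8)*(b - 1)) = b - 8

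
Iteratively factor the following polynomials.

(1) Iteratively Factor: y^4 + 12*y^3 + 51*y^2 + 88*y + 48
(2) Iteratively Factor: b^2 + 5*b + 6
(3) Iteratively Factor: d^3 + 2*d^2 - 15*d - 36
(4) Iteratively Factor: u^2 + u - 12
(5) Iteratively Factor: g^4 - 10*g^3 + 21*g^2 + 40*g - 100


(1) = (y + 4)*(y^3 + 8*y^2 + 19*y + 12) = (y + 1)*(y + 4)*(y^2 + 7*y + 12) = (y + 1)*(y + 3)*(y + 4)*(y + 4)
(2) = (b + 2)*(b + 3)
(3) = (d + 3)*(d^2 - d - 12) = (d + 3)^2*(d - 4)
(4) = (u + 4)*(u - 3)
(5) = (g + 2)*(g^3 - 12*g^2 + 45*g - 50) = (g - 5)*(g + 2)*(g^2 - 7*g + 10) = (g - 5)*(g - 2)*(g + 2)*(g - 5)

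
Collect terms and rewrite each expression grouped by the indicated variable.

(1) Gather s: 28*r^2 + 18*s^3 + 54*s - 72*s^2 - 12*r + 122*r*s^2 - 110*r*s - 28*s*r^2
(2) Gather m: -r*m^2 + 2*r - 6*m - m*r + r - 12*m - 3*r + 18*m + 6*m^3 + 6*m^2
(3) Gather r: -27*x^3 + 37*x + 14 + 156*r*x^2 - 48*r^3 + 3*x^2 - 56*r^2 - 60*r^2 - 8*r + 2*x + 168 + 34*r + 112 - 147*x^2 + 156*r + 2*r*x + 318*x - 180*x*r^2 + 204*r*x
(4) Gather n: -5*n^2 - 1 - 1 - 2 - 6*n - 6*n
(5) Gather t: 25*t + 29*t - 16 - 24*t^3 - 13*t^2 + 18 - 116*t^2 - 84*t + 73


(1) = 28*r^2 - 12*r + 18*s^3 + s^2*(122*r - 72) + s*(-28*r^2 - 110*r + 54)
(2) = 6*m^3 + m^2*(6 - r) - m*r
(3) = -48*r^3 + r^2*(-180*x - 116) + r*(156*x^2 + 206*x + 182) - 27*x^3 - 144*x^2 + 357*x + 294
(4) = -5*n^2 - 12*n - 4
(5) = -24*t^3 - 129*t^2 - 30*t + 75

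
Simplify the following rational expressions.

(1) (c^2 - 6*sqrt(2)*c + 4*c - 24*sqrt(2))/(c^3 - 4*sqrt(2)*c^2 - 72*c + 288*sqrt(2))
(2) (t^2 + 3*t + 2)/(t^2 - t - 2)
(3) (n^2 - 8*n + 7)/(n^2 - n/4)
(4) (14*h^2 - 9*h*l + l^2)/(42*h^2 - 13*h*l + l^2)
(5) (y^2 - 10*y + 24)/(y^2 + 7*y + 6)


(1) = (c + 4)/(c^2 + 2*sqrt(2)*c - 48)
(2) = (t + 2)/(t - 2)
(3) = (4*n^2 - 32*n + 28)/(4*n^2 - n)
(4) = (2*h - l)/(6*h - l)
(5) = (y^2 - 10*y + 24)/(y^2 + 7*y + 6)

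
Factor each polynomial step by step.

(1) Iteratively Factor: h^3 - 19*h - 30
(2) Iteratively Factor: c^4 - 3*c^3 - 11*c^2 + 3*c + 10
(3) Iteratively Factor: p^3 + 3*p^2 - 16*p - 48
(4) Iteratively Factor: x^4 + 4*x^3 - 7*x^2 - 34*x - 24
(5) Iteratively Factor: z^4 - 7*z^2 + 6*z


(1) = (h + 3)*(h^2 - 3*h - 10) = (h - 5)*(h + 3)*(h + 2)
(2) = (c + 1)*(c^3 - 4*c^2 - 7*c + 10) = (c - 5)*(c + 1)*(c^2 + c - 2) = (c - 5)*(c - 1)*(c + 1)*(c + 2)
(3) = (p + 4)*(p^2 - p - 12) = (p + 3)*(p + 4)*(p - 4)
(4) = (x + 4)*(x^3 - 7*x - 6) = (x + 2)*(x + 4)*(x^2 - 2*x - 3) = (x + 1)*(x + 2)*(x + 4)*(x - 3)
(5) = (z + 3)*(z^3 - 3*z^2 + 2*z) = (z - 2)*(z + 3)*(z^2 - z) = (z - 2)*(z - 1)*(z + 3)*(z)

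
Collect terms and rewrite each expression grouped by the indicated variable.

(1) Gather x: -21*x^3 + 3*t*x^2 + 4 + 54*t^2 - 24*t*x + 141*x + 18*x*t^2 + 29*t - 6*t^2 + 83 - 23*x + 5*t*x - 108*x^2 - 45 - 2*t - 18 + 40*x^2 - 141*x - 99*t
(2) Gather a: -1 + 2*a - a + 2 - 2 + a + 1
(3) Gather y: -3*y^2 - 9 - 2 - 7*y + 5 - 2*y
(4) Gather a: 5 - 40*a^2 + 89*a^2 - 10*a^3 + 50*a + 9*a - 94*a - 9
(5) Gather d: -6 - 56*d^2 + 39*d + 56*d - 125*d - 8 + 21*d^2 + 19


(1) = 48*t^2 - 72*t - 21*x^3 + x^2*(3*t - 68) + x*(18*t^2 - 19*t - 23) + 24
(2) = 2*a
(3) = -3*y^2 - 9*y - 6
(4) = -10*a^3 + 49*a^2 - 35*a - 4
(5) = -35*d^2 - 30*d + 5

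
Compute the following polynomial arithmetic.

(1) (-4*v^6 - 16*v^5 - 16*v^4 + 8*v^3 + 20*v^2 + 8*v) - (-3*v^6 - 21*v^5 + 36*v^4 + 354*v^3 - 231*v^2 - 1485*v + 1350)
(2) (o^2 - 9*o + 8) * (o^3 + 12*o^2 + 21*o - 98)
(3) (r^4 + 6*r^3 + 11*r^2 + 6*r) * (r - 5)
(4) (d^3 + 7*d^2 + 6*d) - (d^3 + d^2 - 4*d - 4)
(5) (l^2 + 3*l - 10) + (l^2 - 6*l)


(1) = -v^6 + 5*v^5 - 52*v^4 - 346*v^3 + 251*v^2 + 1493*v - 1350
(2) = o^5 + 3*o^4 - 79*o^3 - 191*o^2 + 1050*o - 784
(3) = r^5 + r^4 - 19*r^3 - 49*r^2 - 30*r
(4) = 6*d^2 + 10*d + 4
(5) = 2*l^2 - 3*l - 10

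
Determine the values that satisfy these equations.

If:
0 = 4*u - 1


Then:
u = 1/4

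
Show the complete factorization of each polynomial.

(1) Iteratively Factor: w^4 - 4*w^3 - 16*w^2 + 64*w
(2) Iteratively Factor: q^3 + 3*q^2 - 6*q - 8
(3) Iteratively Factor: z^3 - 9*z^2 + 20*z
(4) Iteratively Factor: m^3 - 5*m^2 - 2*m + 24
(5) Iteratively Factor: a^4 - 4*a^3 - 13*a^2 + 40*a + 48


(1) = (w + 4)*(w^3 - 8*w^2 + 16*w) = (w - 4)*(w + 4)*(w^2 - 4*w) = (w - 4)^2*(w + 4)*(w)
(2) = (q + 1)*(q^2 + 2*q - 8) = (q - 2)*(q + 1)*(q + 4)
(3) = (z - 5)*(z^2 - 4*z) = z*(z - 5)*(z - 4)
(4) = (m + 2)*(m^2 - 7*m + 12) = (m - 4)*(m + 2)*(m - 3)
(5) = (a + 3)*(a^3 - 7*a^2 + 8*a + 16) = (a - 4)*(a + 3)*(a^2 - 3*a - 4) = (a - 4)*(a + 1)*(a + 3)*(a - 4)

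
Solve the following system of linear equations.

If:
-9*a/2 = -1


Then:
a = 2/9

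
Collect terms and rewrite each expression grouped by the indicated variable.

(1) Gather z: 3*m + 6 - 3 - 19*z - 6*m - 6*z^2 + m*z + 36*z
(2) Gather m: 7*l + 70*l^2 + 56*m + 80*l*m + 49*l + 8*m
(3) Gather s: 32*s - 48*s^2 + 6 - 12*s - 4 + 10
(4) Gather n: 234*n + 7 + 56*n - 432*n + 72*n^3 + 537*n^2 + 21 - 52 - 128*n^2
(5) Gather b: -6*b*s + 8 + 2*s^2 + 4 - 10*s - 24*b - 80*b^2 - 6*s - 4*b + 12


(1) = -3*m - 6*z^2 + z*(m + 17) + 3
(2) = 70*l^2 + 56*l + m*(80*l + 64)
(3) = -48*s^2 + 20*s + 12
(4) = 72*n^3 + 409*n^2 - 142*n - 24
(5) = -80*b^2 + b*(-6*s - 28) + 2*s^2 - 16*s + 24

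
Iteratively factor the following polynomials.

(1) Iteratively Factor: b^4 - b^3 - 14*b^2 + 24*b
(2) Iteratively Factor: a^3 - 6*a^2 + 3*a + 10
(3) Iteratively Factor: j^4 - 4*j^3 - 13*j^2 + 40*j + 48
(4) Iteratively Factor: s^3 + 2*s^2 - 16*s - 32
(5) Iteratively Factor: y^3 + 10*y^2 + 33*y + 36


(1) = (b)*(b^3 - b^2 - 14*b + 24) = b*(b + 4)*(b^2 - 5*b + 6) = b*(b - 3)*(b + 4)*(b - 2)
(2) = (a - 5)*(a^2 - a - 2) = (a - 5)*(a - 2)*(a + 1)
(3) = (j - 4)*(j^3 - 13*j - 12) = (j - 4)*(j + 3)*(j^2 - 3*j - 4) = (j - 4)*(j + 1)*(j + 3)*(j - 4)
(4) = (s + 2)*(s^2 - 16) = (s - 4)*(s + 2)*(s + 4)
(5) = (y + 4)*(y^2 + 6*y + 9) = (y + 3)*(y + 4)*(y + 3)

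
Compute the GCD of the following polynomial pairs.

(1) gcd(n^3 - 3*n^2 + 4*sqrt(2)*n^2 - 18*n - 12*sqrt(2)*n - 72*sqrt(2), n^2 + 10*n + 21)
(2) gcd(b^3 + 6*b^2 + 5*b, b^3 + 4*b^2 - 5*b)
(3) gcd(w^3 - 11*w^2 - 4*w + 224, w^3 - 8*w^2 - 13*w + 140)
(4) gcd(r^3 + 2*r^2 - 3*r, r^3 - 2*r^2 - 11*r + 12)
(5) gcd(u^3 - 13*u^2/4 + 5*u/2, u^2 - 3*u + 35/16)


(1) = n + 3
(2) = b^2 + 5*b
(3) = gcd((w - 8)*(w - 7)*(w + 4), (w - 7)*(w - 5)*(w + 4)) = w^2 - 3*w - 28
(4) = gcd(r*(r - 1)*(r + 3), (r - 4)*(r - 1)*(r + 3)) = r^2 + 2*r - 3
(5) = gcd(u*(u - 2)*(u - 5/4), (u - 7/4)*(u - 5/4)) = u - 5/4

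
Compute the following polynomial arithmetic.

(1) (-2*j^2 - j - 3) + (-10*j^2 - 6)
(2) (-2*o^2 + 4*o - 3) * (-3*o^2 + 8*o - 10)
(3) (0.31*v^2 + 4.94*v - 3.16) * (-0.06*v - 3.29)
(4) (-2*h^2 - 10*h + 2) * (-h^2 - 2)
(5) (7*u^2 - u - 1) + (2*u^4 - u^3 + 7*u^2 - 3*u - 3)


(1) = -12*j^2 - j - 9
(2) = 6*o^4 - 28*o^3 + 61*o^2 - 64*o + 30
(3) = -0.0186*v^3 - 1.3163*v^2 - 16.063*v + 10.3964
(4) = 2*h^4 + 10*h^3 + 2*h^2 + 20*h - 4
(5) = 2*u^4 - u^3 + 14*u^2 - 4*u - 4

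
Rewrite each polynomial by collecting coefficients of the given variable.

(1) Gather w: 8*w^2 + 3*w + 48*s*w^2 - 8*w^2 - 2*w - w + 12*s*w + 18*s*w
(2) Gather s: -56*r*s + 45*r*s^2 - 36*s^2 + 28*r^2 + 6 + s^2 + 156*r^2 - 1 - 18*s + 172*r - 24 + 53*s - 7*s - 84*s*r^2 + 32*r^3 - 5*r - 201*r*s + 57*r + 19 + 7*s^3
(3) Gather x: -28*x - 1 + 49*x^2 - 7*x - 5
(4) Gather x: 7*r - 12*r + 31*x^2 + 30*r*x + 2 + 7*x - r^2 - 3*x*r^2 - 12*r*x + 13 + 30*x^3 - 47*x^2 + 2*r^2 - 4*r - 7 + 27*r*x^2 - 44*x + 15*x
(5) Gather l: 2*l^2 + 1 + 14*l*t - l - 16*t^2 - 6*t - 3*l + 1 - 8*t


(1) = 48*s*w^2 + 30*s*w
(2) = 32*r^3 + 184*r^2 + 224*r + 7*s^3 + s^2*(45*r - 35) + s*(-84*r^2 - 257*r + 28)
(3) = 49*x^2 - 35*x - 6
(4) = r^2 - 9*r + 30*x^3 + x^2*(27*r - 16) + x*(-3*r^2 + 18*r - 22) + 8
(5) = 2*l^2 + l*(14*t - 4) - 16*t^2 - 14*t + 2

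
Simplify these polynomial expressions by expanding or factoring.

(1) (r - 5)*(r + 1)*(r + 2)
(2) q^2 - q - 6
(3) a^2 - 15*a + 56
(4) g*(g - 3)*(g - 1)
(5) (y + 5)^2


(1) = r^3 - 2*r^2 - 13*r - 10
(2) = (q - 3)*(q + 2)
(3) = (a - 8)*(a - 7)
(4) = g^3 - 4*g^2 + 3*g
(5) = y^2 + 10*y + 25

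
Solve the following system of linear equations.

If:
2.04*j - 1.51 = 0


Then:
j = 0.74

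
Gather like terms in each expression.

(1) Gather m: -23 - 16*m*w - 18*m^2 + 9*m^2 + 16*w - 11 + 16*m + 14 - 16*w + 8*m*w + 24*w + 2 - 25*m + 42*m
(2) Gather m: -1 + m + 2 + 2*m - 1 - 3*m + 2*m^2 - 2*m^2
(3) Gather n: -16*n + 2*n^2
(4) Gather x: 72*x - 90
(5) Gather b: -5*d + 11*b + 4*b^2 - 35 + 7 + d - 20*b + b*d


(1) = -9*m^2 + m*(33 - 8*w) + 24*w - 18
(2) = 0
(3) = 2*n^2 - 16*n
(4) = 72*x - 90
(5) = 4*b^2 + b*(d - 9) - 4*d - 28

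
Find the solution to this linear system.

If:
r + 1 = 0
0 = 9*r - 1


Then:
No Solution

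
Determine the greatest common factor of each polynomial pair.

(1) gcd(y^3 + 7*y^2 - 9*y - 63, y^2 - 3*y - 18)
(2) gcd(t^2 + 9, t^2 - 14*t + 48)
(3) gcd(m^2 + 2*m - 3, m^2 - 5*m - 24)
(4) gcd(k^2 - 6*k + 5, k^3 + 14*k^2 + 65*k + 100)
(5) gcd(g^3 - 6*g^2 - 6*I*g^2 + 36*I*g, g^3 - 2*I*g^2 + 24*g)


(1) = y + 3
(2) = 1
(3) = gcd((m - 1)*(m + 3), (m - 8)*(m + 3)) = m + 3
(4) = gcd((k - 5)*(k - 1), (k + 4)*(k + 5)^2) = 1
(5) = g^2 - 6*I*g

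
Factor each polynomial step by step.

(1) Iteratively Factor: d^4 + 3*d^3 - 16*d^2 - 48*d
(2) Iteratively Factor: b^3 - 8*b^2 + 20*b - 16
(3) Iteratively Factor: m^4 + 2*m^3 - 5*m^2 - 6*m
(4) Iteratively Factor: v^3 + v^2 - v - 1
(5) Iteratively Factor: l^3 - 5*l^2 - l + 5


(1) = (d - 4)*(d^3 + 7*d^2 + 12*d) = d*(d - 4)*(d^2 + 7*d + 12) = d*(d - 4)*(d + 3)*(d + 4)
(2) = (b - 4)*(b^2 - 4*b + 4) = (b - 4)*(b - 2)*(b - 2)
(3) = (m + 3)*(m^3 - m^2 - 2*m) = (m + 1)*(m + 3)*(m^2 - 2*m) = (m - 2)*(m + 1)*(m + 3)*(m)
(4) = (v + 1)*(v^2 - 1) = (v + 1)^2*(v - 1)
(5) = (l - 5)*(l^2 - 1) = (l - 5)*(l - 1)*(l + 1)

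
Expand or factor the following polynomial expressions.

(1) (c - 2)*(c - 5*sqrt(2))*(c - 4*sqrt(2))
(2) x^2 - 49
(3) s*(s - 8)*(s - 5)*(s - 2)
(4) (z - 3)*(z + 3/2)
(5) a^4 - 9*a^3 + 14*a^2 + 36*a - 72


(1) = c^3 - 9*sqrt(2)*c^2 - 2*c^2 + 18*sqrt(2)*c + 40*c - 80
(2) = (x - 7)*(x + 7)
(3) = s^4 - 15*s^3 + 66*s^2 - 80*s
(4) = z^2 - 3*z/2 - 9/2
(5) = (a - 6)*(a - 3)*(a - 2)*(a + 2)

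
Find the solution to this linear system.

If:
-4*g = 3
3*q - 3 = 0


Then:
g = -3/4
q = 1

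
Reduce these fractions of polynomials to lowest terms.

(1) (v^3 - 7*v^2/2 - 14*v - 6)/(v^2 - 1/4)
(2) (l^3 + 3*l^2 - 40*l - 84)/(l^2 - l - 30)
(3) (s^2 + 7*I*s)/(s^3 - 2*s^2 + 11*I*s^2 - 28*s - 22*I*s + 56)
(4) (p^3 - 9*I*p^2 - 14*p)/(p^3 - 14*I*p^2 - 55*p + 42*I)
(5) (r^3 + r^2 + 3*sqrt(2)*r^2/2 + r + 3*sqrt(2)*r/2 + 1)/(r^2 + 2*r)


(1) = (2*v^2 - 8*v - 24)/(2*v - 1)
(2) = (l^2 + 9*l + 14)/(l + 5)
(3) = s/(s^2 + s*(-2 + 4*I) - 8*I)
(4) = (p^2 - 2*I*p)/(p^2 - 7*I*p - 6)
(5) = (2*r^3 + r^2*(2 + 3*sqrt(2)) + r*(2 + 3*sqrt(2)) + 2)/(2*r^2 + 4*r)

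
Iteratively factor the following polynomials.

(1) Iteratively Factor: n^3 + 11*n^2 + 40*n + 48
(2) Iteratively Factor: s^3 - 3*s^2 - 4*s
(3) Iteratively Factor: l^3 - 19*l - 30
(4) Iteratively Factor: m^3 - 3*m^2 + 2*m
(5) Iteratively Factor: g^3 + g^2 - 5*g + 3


(1) = (n + 3)*(n^2 + 8*n + 16) = (n + 3)*(n + 4)*(n + 4)
(2) = (s + 1)*(s^2 - 4*s) = (s - 4)*(s + 1)*(s)
(3) = (l + 2)*(l^2 - 2*l - 15) = (l - 5)*(l + 2)*(l + 3)
(4) = (m)*(m^2 - 3*m + 2) = m*(m - 1)*(m - 2)
(5) = (g + 3)*(g^2 - 2*g + 1) = (g - 1)*(g + 3)*(g - 1)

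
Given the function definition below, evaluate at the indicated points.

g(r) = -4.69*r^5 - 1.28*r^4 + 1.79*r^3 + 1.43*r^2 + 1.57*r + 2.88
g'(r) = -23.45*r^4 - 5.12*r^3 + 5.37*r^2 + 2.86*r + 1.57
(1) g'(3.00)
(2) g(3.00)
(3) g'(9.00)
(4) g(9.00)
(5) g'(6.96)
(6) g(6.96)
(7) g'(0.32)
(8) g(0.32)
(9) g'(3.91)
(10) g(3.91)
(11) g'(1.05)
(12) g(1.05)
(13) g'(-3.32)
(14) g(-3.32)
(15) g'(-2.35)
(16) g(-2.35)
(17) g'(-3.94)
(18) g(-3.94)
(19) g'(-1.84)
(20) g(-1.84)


(1) = -1979.21
(2) = -1174.56
(3) = -157125.65
(4) = -283900.14
(5) = -56472.12
(6) = -78915.33
(7) = 2.62
(8) = 3.56
(9) = -5692.08
(10) = -4447.33
(11) = -23.94
(12) = 0.64
(13) = -2610.39
(14) = 1684.16
(15) = -624.23
(16) = 280.95
(17) = -5264.21
(18) = 4053.97
(19) = -222.41
(20) = 77.93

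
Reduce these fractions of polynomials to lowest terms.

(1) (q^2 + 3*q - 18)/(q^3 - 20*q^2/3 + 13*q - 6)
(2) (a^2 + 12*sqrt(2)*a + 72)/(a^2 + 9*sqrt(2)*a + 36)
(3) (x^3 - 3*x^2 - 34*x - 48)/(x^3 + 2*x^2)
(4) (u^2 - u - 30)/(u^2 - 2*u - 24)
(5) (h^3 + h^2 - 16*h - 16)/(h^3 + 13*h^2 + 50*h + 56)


(1) = (3*q + 18)/(3*q^2 - 11*q + 6)
(2) = (a + 6*sqrt(2))/(a + 3*sqrt(2))
(3) = (x^2 - 5*x - 24)/x^2
(4) = (u + 5)/(u + 4)
(5) = (h^2 - 3*h - 4)/(h^2 + 9*h + 14)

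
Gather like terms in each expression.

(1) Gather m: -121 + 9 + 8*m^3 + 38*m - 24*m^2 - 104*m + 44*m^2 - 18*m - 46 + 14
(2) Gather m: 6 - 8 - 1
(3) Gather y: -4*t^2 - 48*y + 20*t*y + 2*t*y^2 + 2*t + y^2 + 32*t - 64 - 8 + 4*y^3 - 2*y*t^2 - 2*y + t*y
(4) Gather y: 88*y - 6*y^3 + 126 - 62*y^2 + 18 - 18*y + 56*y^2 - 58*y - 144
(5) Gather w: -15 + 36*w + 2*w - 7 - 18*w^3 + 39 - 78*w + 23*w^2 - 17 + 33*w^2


(1) = 8*m^3 + 20*m^2 - 84*m - 144
(2) = -3
(3) = -4*t^2 + 34*t + 4*y^3 + y^2*(2*t + 1) + y*(-2*t^2 + 21*t - 50) - 72
(4) = -6*y^3 - 6*y^2 + 12*y
(5) = -18*w^3 + 56*w^2 - 40*w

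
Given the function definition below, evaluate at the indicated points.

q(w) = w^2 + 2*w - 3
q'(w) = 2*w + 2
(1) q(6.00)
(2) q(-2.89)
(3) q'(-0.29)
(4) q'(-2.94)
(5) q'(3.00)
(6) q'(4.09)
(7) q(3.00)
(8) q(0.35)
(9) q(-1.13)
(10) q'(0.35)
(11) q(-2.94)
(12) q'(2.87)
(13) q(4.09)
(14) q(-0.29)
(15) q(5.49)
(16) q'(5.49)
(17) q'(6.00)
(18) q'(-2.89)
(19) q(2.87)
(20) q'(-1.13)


(1) = 45.00
(2) = -0.43
(3) = 1.42
(4) = -3.88
(5) = 8.00
(6) = 10.18
(7) = 12.00
(8) = -2.18
(9) = -3.98
(10) = 2.70
(11) = -0.24
(12) = 7.74
(13) = 21.91
(14) = -3.50
(15) = 38.12
(16) = 12.98
(17) = 14.00
(18) = -3.78
(19) = 10.98
(20) = -0.26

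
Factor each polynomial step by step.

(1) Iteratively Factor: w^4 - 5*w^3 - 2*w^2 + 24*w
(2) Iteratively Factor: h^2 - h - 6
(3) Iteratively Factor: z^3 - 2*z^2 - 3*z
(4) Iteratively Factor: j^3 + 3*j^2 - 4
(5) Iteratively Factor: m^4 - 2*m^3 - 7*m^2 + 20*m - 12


(1) = (w - 3)*(w^3 - 2*w^2 - 8*w) = (w - 3)*(w + 2)*(w^2 - 4*w) = (w - 4)*(w - 3)*(w + 2)*(w)
(2) = (h - 3)*(h + 2)
(3) = (z)*(z^2 - 2*z - 3) = z*(z - 3)*(z + 1)
(4) = (j - 1)*(j^2 + 4*j + 4) = (j - 1)*(j + 2)*(j + 2)
(5) = (m - 2)*(m^3 - 7*m + 6) = (m - 2)*(m + 3)*(m^2 - 3*m + 2) = (m - 2)^2*(m + 3)*(m - 1)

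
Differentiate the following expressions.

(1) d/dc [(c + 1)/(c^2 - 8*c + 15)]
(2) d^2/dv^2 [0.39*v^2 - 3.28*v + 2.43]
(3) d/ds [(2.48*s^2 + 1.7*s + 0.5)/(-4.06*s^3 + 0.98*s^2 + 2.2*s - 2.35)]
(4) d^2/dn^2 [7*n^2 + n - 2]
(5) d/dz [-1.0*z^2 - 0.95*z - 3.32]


(1) = (c^2 - 8*c - 2*(c - 4)*(c + 1) + 15)/(c^2 - 8*c + 15)^2
(2) = 0.780000000000000
(3) = (10.0688*s^4 + 13.804*s^3 + 9.88*s^2 - 12.636*s - 5.095)/(16.4836*s^6 - 7.9576*s^5 - 16.9036*s^4 + 23.394*s^3 + 0.234*s^2 - 10.34*s + 5.5225)
(4) = 14
(5) = -2.0*z - 0.95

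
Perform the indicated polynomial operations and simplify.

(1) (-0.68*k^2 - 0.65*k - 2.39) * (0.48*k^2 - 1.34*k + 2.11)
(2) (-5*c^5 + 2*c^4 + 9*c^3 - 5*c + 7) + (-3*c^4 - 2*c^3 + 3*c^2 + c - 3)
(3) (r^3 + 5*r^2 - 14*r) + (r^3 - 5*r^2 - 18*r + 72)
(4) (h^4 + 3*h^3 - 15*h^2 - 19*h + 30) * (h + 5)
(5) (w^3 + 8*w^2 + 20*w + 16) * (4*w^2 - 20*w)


(1) = -0.3264*k^4 + 0.5992*k^3 - 1.711*k^2 + 1.8311*k - 5.0429
(2) = -5*c^5 - c^4 + 7*c^3 + 3*c^2 - 4*c + 4
(3) = 2*r^3 - 32*r + 72
(4) = h^5 + 8*h^4 - 94*h^2 - 65*h + 150
(5) = 4*w^5 + 12*w^4 - 80*w^3 - 336*w^2 - 320*w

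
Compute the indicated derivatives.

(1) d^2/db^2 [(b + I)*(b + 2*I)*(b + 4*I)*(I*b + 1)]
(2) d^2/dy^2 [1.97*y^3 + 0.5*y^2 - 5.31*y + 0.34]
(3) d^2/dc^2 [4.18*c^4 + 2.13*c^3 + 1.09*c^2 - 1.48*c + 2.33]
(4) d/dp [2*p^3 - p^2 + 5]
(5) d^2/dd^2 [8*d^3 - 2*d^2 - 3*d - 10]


(1) = 12*I*b^2 - 36*b - 14*I
(2) = 11.82*y + 1.0
(3) = 50.16*c^2 + 12.78*c + 2.18
(4) = 2*p*(3*p - 1)
(5) = 48*d - 4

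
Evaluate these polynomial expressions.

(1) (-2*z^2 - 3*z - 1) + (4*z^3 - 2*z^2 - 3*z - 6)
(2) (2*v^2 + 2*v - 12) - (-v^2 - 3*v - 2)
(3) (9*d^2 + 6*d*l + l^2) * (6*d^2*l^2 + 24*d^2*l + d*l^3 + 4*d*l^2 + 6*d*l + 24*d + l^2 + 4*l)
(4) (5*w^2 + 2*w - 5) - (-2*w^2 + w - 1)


(1) = 4*z^3 - 4*z^2 - 6*z - 7
(2) = 3*v^2 + 5*v - 10
(3) = 54*d^4*l^2 + 216*d^4*l + 45*d^3*l^3 + 180*d^3*l^2 + 54*d^3*l + 216*d^3 + 12*d^2*l^4 + 48*d^2*l^3 + 45*d^2*l^2 + 180*d^2*l + d*l^5 + 4*d*l^4 + 12*d*l^3 + 48*d*l^2 + l^4 + 4*l^3
(4) = 7*w^2 + w - 4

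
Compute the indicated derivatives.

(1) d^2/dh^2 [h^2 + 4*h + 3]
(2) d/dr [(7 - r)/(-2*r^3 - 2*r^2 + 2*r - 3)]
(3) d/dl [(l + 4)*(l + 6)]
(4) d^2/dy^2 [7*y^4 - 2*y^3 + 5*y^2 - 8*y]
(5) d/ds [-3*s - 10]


(1) = 2
(2) = (-4*r^3 + 40*r^2 + 28*r - 11)/(4*r^6 + 8*r^5 - 4*r^4 + 4*r^3 + 16*r^2 - 12*r + 9)
(3) = 2*l + 10
(4) = 84*y^2 - 12*y + 10
(5) = -3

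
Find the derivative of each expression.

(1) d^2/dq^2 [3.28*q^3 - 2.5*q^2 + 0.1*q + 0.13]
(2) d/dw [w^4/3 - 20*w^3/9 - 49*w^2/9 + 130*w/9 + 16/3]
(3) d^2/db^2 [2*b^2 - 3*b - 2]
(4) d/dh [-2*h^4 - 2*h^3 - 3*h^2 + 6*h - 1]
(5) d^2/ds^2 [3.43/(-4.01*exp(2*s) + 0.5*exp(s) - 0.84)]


(1) = 19.68*q - 5.0
(2) = 4*w^3/3 - 20*w^2/3 - 98*w/9 + 130/9
(3) = 4
(4) = -8*h^3 - 6*h^2 - 6*h + 6
(5) = (-3.43*(8.02*exp(s) - 0.5)*(16.04*exp(s) - 1.0)*exp(s) + (55.0172*exp(s) - 1.715)*(4.01*exp(2*s) - 0.5*exp(s) + 0.84))*exp(s)/(4.01*exp(2*s) - 0.5*exp(s) + 0.84)^3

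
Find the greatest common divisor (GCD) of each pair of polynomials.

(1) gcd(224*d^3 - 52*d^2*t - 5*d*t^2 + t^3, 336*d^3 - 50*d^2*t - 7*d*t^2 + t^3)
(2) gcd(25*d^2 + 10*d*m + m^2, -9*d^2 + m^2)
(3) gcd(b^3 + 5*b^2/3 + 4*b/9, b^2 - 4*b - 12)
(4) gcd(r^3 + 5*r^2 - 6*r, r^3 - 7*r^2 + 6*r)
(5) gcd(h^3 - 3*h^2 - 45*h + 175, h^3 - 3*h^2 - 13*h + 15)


(1) = gcd((-8*d + t)*(-4*d + t)*(7*d + t), (-8*d + t)*(-6*d + t)*(7*d + t)) = -56*d^2 - d*t + t^2
(2) = gcd((5*d + m)^2, (-3*d + m)*(3*d + m)) = 1
(3) = 1
(4) = r^2 - r
(5) = h - 5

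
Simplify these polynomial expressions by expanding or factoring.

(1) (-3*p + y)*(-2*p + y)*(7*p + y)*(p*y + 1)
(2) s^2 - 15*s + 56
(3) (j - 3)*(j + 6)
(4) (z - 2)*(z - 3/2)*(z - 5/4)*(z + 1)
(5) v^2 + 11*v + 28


(1) = 42*p^4*y - 29*p^3*y^2 + 42*p^3 + 2*p^2*y^3 - 29*p^2*y + p*y^4 + 2*p*y^2 + y^3
(2) = (s - 8)*(s - 7)
(3) = j^2 + 3*j - 18
(4) = z^4 - 15*z^3/4 + 21*z^2/8 + 29*z/8 - 15/4
(5) = (v + 4)*(v + 7)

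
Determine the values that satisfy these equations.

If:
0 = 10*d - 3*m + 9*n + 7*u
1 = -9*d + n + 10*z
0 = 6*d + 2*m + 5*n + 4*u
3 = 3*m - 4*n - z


Then:
d = 328*z/305 - 179/915
m = -29*z/305 - 13/915
n = -98*z/305 - 232/305
u = 229/183 - 71*z/61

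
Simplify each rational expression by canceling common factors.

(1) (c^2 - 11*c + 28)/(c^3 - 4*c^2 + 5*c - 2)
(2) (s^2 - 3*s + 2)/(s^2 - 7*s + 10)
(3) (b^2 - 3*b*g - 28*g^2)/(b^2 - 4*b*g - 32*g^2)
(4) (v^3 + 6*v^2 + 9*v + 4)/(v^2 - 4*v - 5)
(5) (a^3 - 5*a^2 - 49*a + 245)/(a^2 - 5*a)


(1) = (c^2 - 11*c + 28)/(c^3 - 4*c^2 + 5*c - 2)
(2) = (s - 1)/(s - 5)
(3) = (b - 7*g)/(b - 8*g)
(4) = (v^2 + 5*v + 4)/(v - 5)
(5) = (a^2 - 49)/a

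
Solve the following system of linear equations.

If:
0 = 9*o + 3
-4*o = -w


Then:
o = -1/3
w = -4/3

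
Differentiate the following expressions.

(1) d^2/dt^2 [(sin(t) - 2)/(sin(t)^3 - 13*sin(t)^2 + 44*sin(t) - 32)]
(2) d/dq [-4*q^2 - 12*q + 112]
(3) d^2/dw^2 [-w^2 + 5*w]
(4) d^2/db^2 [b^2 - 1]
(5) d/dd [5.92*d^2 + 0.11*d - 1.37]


(1) = (-4*sin(t)^6 + 53*sin(t)^5 - 220*sin(t)^4 + 218*sin(t)^3 + 524*sin(t)^2 - 2512*sin(t) + 3264)/((sin(t) - 8)^3*(sin(t) - 4)^3*(sin(t) - 1)^2)
(2) = -8*q - 12
(3) = -2
(4) = 2
(5) = 11.84*d + 0.11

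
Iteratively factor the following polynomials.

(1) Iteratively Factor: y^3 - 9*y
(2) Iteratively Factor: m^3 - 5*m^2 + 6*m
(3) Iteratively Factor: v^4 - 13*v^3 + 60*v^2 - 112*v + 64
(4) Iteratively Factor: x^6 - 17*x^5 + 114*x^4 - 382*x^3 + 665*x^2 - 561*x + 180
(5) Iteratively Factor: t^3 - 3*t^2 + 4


(1) = (y - 3)*(y^2 + 3*y) = (y - 3)*(y + 3)*(y)
(2) = (m - 3)*(m^2 - 2*m) = m*(m - 3)*(m - 2)
(3) = (v - 4)*(v^3 - 9*v^2 + 24*v - 16) = (v - 4)^2*(v^2 - 5*v + 4) = (v - 4)^2*(v - 1)*(v - 4)
(4) = (x - 1)*(x^5 - 16*x^4 + 98*x^3 - 284*x^2 + 381*x - 180) = (x - 3)*(x - 1)*(x^4 - 13*x^3 + 59*x^2 - 107*x + 60) = (x - 3)*(x - 1)^2*(x^3 - 12*x^2 + 47*x - 60) = (x - 4)*(x - 3)*(x - 1)^2*(x^2 - 8*x + 15) = (x - 5)*(x - 4)*(x - 3)*(x - 1)^2*(x - 3)
(5) = (t + 1)*(t^2 - 4*t + 4) = (t - 2)*(t + 1)*(t - 2)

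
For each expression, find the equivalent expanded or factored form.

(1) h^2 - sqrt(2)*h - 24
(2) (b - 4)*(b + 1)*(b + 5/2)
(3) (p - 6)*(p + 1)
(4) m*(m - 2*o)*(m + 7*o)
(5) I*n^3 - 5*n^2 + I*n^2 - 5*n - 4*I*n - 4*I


(1) = (h - 4*sqrt(2))*(h + 3*sqrt(2))
(2) = b^3 - b^2/2 - 23*b/2 - 10
(3) = p^2 - 5*p - 6
(4) = m^3 + 5*m^2*o - 14*m*o^2
(5) = (n + I)*(n + 4*I)*(I*n + I)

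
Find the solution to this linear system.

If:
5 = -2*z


Then:
z = -5/2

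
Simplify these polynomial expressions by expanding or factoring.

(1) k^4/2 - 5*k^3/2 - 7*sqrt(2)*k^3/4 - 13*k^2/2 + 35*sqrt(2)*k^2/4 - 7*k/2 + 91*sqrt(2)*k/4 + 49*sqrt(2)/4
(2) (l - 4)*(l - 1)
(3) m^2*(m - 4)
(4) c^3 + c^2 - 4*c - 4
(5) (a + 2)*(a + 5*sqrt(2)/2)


(1) = (k/2 + 1/2)*(k - 7)*(k + 1)*(k - 7*sqrt(2)/2)
(2) = l^2 - 5*l + 4
(3) = m^3 - 4*m^2
(4) = (c - 2)*(c + 1)*(c + 2)
(5) = a^2 + 2*a + 5*sqrt(2)*a/2 + 5*sqrt(2)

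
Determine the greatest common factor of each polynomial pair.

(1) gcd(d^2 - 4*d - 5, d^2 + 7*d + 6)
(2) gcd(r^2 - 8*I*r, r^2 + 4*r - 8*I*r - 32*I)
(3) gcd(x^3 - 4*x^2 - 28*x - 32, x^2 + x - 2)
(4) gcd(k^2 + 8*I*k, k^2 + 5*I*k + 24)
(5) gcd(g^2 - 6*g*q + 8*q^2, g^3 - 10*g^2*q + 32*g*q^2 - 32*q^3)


(1) = gcd((d - 5)*(d + 1), (d + 1)*(d + 6)) = d + 1
(2) = gcd(r*(r - 8*I), (r + 4)*(r - 8*I)) = r - 8*I
(3) = x + 2
(4) = k + 8*I
(5) = gcd((g - 4*q)*(g - 2*q), (g - 4*q)^2*(g - 2*q)) = g^2 - 6*g*q + 8*q^2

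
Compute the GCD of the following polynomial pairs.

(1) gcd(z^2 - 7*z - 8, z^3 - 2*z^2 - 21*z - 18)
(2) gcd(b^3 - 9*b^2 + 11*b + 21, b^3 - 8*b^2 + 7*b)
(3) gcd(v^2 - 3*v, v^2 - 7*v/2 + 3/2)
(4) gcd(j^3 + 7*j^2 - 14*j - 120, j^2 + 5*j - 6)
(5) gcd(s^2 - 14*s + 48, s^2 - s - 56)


(1) = z + 1
(2) = gcd((b - 7)*(b - 3)*(b + 1), b*(b - 7)*(b - 1)) = b - 7
(3) = gcd(v*(v - 3), (v - 3)*(v - 1/2)) = v - 3
(4) = gcd((j - 4)*(j + 5)*(j + 6), (j - 1)*(j + 6)) = j + 6
(5) = gcd((s - 8)*(s - 6), (s - 8)*(s + 7)) = s - 8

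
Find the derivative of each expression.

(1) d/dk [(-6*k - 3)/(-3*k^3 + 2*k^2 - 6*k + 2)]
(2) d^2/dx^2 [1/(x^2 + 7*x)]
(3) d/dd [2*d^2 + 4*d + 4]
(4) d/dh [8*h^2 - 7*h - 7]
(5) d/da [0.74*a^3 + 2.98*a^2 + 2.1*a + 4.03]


(1) = 3*(-12*k^3 - 5*k^2 + 4*k - 10)/(9*k^6 - 12*k^5 + 40*k^4 - 36*k^3 + 44*k^2 - 24*k + 4)
(2) = 2*(-x*(x + 7) + (2*x + 7)^2)/(x^3*(x + 7)^3)
(3) = 4*d + 4
(4) = 16*h - 7
(5) = 2.22*a^2 + 5.96*a + 2.1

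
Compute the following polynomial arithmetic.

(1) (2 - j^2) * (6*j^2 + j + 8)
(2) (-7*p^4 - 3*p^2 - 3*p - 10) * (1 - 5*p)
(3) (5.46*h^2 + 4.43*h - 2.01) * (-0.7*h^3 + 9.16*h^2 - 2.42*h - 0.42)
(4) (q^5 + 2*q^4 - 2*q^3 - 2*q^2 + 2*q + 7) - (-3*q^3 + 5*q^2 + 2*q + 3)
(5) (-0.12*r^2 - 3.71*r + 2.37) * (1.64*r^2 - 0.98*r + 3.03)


(1) = -6*j^4 - j^3 + 4*j^2 + 2*j + 16
(2) = 35*p^5 - 7*p^4 + 15*p^3 + 12*p^2 + 47*p - 10
(3) = -3.822*h^5 + 46.9126*h^4 + 28.7726*h^3 - 31.4254*h^2 + 3.0036*h + 0.8442
(4) = q^5 + 2*q^4 + q^3 - 7*q^2 + 4
(5) = -0.1968*r^4 - 5.9668*r^3 + 7.159*r^2 - 13.5639*r + 7.1811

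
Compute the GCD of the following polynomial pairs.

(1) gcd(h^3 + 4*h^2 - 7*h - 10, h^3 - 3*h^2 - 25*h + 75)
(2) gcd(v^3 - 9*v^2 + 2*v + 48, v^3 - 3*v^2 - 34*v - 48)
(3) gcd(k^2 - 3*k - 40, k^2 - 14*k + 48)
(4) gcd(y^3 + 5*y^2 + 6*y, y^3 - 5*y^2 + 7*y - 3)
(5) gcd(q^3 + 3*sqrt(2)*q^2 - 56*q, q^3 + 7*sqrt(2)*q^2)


(1) = h + 5
(2) = gcd((v - 8)*(v - 3)*(v + 2), (v - 8)*(v + 2)*(v + 3)) = v^2 - 6*v - 16
(3) = gcd((k - 8)*(k + 5), (k - 8)*(k - 6)) = k - 8
(4) = 1
(5) = q^2 + 7*sqrt(2)*q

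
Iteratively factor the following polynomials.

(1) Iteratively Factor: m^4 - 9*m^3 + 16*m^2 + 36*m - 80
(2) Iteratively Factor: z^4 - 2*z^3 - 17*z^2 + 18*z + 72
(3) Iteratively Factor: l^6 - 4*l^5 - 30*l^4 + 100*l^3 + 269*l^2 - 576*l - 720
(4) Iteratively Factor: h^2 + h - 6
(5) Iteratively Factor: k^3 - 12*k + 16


(1) = (m - 2)*(m^3 - 7*m^2 + 2*m + 40) = (m - 4)*(m - 2)*(m^2 - 3*m - 10) = (m - 4)*(m - 2)*(m + 2)*(m - 5)
(2) = (z - 3)*(z^3 + z^2 - 14*z - 24) = (z - 4)*(z - 3)*(z^2 + 5*z + 6) = (z - 4)*(z - 3)*(z + 3)*(z + 2)
(3) = (l - 3)*(l^5 - l^4 - 33*l^3 + l^2 + 272*l + 240) = (l - 3)*(l + 1)*(l^4 - 2*l^3 - 31*l^2 + 32*l + 240) = (l - 3)*(l + 1)*(l + 3)*(l^3 - 5*l^2 - 16*l + 80) = (l - 4)*(l - 3)*(l + 1)*(l + 3)*(l^2 - l - 20) = (l - 4)*(l - 3)*(l + 1)*(l + 3)*(l + 4)*(l - 5)
(4) = (h + 3)*(h - 2)
(5) = (k - 2)*(k^2 + 2*k - 8) = (k - 2)^2*(k + 4)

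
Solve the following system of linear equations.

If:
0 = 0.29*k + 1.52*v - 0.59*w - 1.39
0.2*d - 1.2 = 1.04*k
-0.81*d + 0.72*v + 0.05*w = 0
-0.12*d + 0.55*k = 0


Then:
d = -44.59
k = -9.73
v = -42.13
w = -115.69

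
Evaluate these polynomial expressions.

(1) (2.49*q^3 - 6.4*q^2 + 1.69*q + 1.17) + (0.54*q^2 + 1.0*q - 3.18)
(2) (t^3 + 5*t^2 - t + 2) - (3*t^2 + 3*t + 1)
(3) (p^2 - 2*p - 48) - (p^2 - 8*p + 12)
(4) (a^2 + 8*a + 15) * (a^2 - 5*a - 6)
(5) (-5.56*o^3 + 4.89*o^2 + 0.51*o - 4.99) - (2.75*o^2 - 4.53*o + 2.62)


(1) = 2.49*q^3 - 5.86*q^2 + 2.69*q - 2.01
(2) = t^3 + 2*t^2 - 4*t + 1
(3) = 6*p - 60
(4) = a^4 + 3*a^3 - 31*a^2 - 123*a - 90
(5) = -5.56*o^3 + 2.14*o^2 + 5.04*o - 7.61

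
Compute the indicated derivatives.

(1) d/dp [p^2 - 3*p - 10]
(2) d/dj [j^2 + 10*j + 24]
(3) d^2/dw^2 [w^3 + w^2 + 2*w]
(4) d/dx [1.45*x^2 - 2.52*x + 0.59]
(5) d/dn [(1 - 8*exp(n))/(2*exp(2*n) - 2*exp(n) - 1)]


(1) = 2*p - 3
(2) = 2*j + 10
(3) = 6*w + 2
(4) = 2.9*x - 2.52
(5) = (16*exp(2*n) - 4*exp(n) + 10)*exp(n)/(4*exp(4*n) - 8*exp(3*n) + 4*exp(n) + 1)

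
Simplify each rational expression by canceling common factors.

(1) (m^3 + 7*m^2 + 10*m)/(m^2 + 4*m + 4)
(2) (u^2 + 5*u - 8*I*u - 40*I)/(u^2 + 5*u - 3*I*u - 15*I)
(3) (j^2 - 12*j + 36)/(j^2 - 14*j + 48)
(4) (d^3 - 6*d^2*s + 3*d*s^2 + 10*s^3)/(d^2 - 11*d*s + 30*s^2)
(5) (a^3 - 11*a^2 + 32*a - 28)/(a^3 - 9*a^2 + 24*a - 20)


(1) = (m^2 + 5*m)/(m + 2)
(2) = (u - 8*I)/(u - 3*I)
(3) = (j - 6)/(j - 8)
(4) = (-d^2 + d*s + 2*s^2)/(-d + 6*s)
(5) = (a - 7)/(a - 5)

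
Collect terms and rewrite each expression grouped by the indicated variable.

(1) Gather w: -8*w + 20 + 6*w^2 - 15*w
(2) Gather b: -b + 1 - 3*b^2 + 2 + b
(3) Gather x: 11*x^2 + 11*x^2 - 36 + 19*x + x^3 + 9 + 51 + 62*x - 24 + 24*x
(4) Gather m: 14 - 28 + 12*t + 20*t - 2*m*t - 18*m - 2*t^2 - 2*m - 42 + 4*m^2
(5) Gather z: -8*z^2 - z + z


(1) = 6*w^2 - 23*w + 20
(2) = 3 - 3*b^2
(3) = x^3 + 22*x^2 + 105*x
(4) = 4*m^2 + m*(-2*t - 20) - 2*t^2 + 32*t - 56
(5) = -8*z^2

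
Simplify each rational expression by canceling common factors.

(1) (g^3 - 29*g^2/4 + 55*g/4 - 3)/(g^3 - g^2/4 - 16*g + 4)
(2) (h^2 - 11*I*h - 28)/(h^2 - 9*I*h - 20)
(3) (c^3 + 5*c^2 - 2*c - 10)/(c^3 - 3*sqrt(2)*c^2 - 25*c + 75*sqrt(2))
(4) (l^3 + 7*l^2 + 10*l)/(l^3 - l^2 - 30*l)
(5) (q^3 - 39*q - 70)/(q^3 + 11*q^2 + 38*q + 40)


(1) = (g - 3)/(g + 4)
(2) = (h - 7*I)/(h - 5*I)
(3) = (c^2 - 2)/(c^2 + c*(-5 - 3*sqrt(2)) + 15*sqrt(2))
(4) = (l + 2)/(l - 6)
(5) = (q - 7)/(q + 4)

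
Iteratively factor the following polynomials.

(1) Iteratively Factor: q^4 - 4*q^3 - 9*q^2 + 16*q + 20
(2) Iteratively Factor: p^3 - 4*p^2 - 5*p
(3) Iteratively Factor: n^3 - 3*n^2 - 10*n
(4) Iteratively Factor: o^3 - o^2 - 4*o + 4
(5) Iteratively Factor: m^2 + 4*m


(1) = (q - 2)*(q^3 - 2*q^2 - 13*q - 10) = (q - 2)*(q + 2)*(q^2 - 4*q - 5) = (q - 2)*(q + 1)*(q + 2)*(q - 5)
(2) = (p)*(p^2 - 4*p - 5) = p*(p - 5)*(p + 1)
(3) = (n)*(n^2 - 3*n - 10) = n*(n + 2)*(n - 5)
(4) = (o - 2)*(o^2 + o - 2) = (o - 2)*(o - 1)*(o + 2)
(5) = (m + 4)*(m)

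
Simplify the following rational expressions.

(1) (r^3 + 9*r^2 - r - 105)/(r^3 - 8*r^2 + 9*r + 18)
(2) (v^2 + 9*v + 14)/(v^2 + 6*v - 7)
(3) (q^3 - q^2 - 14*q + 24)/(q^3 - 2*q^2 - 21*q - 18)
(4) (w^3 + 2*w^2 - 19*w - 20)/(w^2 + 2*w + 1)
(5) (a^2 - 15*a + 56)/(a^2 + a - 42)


(1) = (r^2 + 12*r + 35)/(r^2 - 5*r - 6)
(2) = (v + 2)/(v - 1)
(3) = (q^3 - q^2 - 14*q + 24)/(q^3 - 2*q^2 - 21*q - 18)
(4) = (w^2 + w - 20)/(w + 1)
(5) = (a^2 - 15*a + 56)/(a^2 + a - 42)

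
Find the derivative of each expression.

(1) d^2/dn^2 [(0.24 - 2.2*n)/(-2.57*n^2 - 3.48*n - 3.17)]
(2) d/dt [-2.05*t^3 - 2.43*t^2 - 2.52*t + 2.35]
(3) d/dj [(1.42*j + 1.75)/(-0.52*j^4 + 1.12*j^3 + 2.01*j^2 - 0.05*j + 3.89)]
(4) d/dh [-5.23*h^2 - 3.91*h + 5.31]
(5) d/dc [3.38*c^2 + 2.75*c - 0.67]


(1) = ((2.2*n - 0.24)*(5.14*n + 3.48)*(10.28*n + 6.96) - (33.924*n + 14.0784)*(2.57*n^2 + 3.48*n + 3.17))/(2.57*n^2 + 3.48*n + 3.17)^3
(2) = -6.15*t^2 - 4.86*t - 2.52
(3) = (2.2152*j^4 + 0.4592*j^3 - 8.7342*j^2 - 7.035*j + 5.6113)/(0.2704*j^8 - 1.1648*j^7 - 0.836*j^6 + 4.5544*j^5 - 0.1175*j^4 + 8.5126*j^3 + 15.6403*j^2 - 0.389*j + 15.1321)
(4) = -10.46*h - 3.91
(5) = 6.76*c + 2.75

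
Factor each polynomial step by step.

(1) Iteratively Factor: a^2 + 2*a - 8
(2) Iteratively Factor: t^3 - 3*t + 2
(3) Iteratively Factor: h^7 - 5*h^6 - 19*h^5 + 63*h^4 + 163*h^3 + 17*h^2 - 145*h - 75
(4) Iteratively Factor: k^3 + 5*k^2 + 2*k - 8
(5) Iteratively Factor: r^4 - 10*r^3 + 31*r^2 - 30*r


(1) = (a + 4)*(a - 2)
(2) = (t - 1)*(t^2 + t - 2) = (t - 1)*(t + 2)*(t - 1)
(3) = (h + 1)*(h^6 - 6*h^5 - 13*h^4 + 76*h^3 + 87*h^2 - 70*h - 75) = (h + 1)*(h + 3)*(h^5 - 9*h^4 + 14*h^3 + 34*h^2 - 15*h - 25) = (h - 5)*(h + 1)*(h + 3)*(h^4 - 4*h^3 - 6*h^2 + 4*h + 5) = (h - 5)*(h + 1)^2*(h + 3)*(h^3 - 5*h^2 - h + 5) = (h - 5)*(h - 1)*(h + 1)^2*(h + 3)*(h^2 - 4*h - 5) = (h - 5)*(h - 1)*(h + 1)^3*(h + 3)*(h - 5)
(4) = (k + 4)*(k^2 + k - 2) = (k - 1)*(k + 4)*(k + 2)
(5) = (r - 5)*(r^3 - 5*r^2 + 6*r) = (r - 5)*(r - 3)*(r^2 - 2*r) = (r - 5)*(r - 3)*(r - 2)*(r)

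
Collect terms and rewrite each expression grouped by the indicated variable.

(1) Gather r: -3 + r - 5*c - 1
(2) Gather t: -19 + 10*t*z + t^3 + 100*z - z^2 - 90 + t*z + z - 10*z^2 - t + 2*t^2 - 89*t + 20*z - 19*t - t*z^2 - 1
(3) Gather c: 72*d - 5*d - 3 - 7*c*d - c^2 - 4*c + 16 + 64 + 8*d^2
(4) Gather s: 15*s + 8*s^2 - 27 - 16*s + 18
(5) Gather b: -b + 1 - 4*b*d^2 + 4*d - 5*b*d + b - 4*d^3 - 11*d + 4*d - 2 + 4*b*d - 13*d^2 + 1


(1) = -5*c + r - 4
(2) = t^3 + 2*t^2 + t*(-z^2 + 11*z - 109) - 11*z^2 + 121*z - 110
(3) = -c^2 + c*(-7*d - 4) + 8*d^2 + 67*d + 77
(4) = 8*s^2 - s - 9
(5) = b*(-4*d^2 - d) - 4*d^3 - 13*d^2 - 3*d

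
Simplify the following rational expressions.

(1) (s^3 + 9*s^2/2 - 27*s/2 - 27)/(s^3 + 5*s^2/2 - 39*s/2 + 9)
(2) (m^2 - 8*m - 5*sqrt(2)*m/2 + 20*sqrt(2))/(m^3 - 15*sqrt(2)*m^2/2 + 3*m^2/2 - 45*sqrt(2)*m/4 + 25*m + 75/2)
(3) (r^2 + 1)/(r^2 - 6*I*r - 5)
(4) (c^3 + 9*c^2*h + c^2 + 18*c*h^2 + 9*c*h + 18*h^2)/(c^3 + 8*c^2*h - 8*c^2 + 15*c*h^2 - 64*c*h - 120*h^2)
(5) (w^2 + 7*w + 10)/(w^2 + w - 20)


(1) = (2*s + 3)/(2*s - 1)
(2) = (8*m - 64)/(8*m^2 + m*(12 - 40*sqrt(2)) - 60*sqrt(2))
(3) = (r + I)/(r - 5*I)
(4) = (c^2 + 6*c*h + c + 6*h)/(c^2 + 5*c*h - 8*c - 40*h)
(5) = (w + 2)/(w - 4)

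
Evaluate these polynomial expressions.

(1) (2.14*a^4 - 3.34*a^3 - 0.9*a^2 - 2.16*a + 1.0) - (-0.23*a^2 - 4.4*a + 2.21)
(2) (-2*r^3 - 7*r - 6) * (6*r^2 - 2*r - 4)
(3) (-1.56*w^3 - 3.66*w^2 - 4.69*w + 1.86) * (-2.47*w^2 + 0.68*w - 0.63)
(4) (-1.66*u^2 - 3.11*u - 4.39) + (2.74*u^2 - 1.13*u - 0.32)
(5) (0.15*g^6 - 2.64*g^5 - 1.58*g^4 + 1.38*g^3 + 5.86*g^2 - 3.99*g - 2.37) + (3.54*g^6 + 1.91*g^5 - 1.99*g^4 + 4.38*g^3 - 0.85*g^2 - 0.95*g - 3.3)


(1) = 2.14*a^4 - 3.34*a^3 - 0.67*a^2 + 2.24*a - 1.21
(2) = -12*r^5 + 4*r^4 - 34*r^3 - 22*r^2 + 40*r + 24
(3) = 3.8532*w^5 + 7.9794*w^4 + 10.0783*w^3 - 5.4776*w^2 + 4.2195*w - 1.1718
(4) = 1.08*u^2 - 4.24*u - 4.71
(5) = 3.69*g^6 - 0.73*g^5 - 3.57*g^4 + 5.76*g^3 + 5.01*g^2 - 4.94*g - 5.67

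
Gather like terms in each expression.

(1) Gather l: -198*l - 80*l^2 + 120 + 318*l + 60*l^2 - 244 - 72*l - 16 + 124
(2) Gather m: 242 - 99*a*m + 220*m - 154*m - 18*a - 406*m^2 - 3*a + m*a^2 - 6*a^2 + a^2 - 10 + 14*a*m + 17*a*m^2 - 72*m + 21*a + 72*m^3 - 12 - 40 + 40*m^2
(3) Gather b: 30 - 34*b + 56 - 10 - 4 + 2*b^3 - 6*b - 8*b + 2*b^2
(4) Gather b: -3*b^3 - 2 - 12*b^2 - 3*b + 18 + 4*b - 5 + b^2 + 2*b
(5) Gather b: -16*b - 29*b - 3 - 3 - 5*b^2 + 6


(1) = -20*l^2 + 48*l - 16
(2) = -5*a^2 + 72*m^3 + m^2*(17*a - 366) + m*(a^2 - 85*a - 6) + 180
(3) = 2*b^3 + 2*b^2 - 48*b + 72
(4) = -3*b^3 - 11*b^2 + 3*b + 11
(5) = -5*b^2 - 45*b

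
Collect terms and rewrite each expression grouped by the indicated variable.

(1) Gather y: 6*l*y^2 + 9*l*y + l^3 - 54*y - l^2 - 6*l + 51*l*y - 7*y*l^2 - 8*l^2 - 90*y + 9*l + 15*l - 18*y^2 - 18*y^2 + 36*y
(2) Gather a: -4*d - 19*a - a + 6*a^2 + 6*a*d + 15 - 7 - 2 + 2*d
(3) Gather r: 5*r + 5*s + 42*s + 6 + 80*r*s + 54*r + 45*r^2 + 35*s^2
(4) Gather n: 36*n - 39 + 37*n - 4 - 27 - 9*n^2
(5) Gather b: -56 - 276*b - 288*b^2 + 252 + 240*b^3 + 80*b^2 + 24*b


(1) = l^3 - 9*l^2 + 18*l + y^2*(6*l - 36) + y*(-7*l^2 + 60*l - 108)
(2) = 6*a^2 + a*(6*d - 20) - 2*d + 6
(3) = 45*r^2 + r*(80*s + 59) + 35*s^2 + 47*s + 6
(4) = -9*n^2 + 73*n - 70
(5) = 240*b^3 - 208*b^2 - 252*b + 196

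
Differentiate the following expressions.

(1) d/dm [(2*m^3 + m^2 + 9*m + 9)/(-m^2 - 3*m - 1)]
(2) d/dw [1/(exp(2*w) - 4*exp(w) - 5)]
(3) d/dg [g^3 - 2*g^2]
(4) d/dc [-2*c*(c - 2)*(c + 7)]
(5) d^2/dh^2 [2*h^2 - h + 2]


(1) = 2*(-m^4 - 6*m^3 + 8*m + 9)/(m^4 + 6*m^3 + 11*m^2 + 6*m + 1)
(2) = 2*(2 - exp(w))*exp(w)/(-exp(2*w) + 4*exp(w) + 5)^2
(3) = g*(3*g - 4)
(4) = -6*c^2 - 20*c + 28
(5) = 4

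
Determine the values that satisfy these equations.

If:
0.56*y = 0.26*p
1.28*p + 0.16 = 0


Then:
p = -0.12
y = -0.06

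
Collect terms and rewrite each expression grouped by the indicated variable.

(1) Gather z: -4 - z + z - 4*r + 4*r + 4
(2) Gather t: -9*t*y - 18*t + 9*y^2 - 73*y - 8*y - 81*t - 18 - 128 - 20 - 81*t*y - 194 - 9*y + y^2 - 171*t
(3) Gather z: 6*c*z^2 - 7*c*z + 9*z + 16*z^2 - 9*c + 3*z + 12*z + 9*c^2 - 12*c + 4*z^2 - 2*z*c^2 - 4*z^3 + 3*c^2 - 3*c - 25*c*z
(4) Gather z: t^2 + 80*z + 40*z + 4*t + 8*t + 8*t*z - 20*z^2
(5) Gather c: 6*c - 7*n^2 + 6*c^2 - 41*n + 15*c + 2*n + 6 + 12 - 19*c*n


(1) = 0
(2) = t*(-90*y - 270) + 10*y^2 - 90*y - 360
(3) = 12*c^2 - 24*c - 4*z^3 + z^2*(6*c + 20) + z*(-2*c^2 - 32*c + 24)
(4) = t^2 + 12*t - 20*z^2 + z*(8*t + 120)
(5) = 6*c^2 + c*(21 - 19*n) - 7*n^2 - 39*n + 18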